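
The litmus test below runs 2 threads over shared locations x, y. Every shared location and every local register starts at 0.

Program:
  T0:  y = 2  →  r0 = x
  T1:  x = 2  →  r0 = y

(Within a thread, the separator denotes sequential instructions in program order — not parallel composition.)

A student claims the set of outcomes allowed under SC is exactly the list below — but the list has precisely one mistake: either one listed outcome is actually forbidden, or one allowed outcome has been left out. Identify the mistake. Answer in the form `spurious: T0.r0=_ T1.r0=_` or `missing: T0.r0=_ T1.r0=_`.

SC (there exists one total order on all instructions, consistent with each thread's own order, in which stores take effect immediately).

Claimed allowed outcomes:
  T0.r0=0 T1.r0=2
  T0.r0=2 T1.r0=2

outcome vector order: (T0.r0,T1.r0)
SC: 3 outcomes — {(0,2); (2,0); (2,2)}
SC∖claimed = {(2,0)}

missing: T0.r0=2 T1.r0=0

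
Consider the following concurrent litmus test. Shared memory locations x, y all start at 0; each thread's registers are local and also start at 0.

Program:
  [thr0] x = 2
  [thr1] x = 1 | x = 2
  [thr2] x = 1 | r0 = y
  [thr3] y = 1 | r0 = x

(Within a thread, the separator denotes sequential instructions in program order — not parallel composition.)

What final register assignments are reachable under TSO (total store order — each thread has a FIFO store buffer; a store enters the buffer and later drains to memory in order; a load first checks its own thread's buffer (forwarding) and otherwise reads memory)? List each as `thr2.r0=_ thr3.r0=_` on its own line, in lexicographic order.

thr2.r0=0 thr3.r0=0
thr2.r0=0 thr3.r0=1
thr2.r0=0 thr3.r0=2
thr2.r0=1 thr3.r0=0
thr2.r0=1 thr3.r0=1
thr2.r0=1 thr3.r0=2

outcome vector order: (thr2.r0,thr3.r0)
|TSO outcomes| = 6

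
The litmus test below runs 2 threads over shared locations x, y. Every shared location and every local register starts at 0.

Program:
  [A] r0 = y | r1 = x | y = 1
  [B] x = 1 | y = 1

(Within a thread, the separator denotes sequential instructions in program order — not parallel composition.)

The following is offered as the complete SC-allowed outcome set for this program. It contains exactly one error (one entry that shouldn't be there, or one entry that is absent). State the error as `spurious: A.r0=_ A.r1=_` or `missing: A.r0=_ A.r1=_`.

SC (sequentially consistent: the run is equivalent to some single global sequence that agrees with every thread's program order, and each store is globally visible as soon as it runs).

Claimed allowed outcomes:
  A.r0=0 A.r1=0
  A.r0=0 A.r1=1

missing: A.r0=1 A.r1=1

outcome vector order: (A.r0,A.r1)
SC: 3 outcomes — {(0,0), (0,1), (1,1)}
SC∖claimed = {(1,1)}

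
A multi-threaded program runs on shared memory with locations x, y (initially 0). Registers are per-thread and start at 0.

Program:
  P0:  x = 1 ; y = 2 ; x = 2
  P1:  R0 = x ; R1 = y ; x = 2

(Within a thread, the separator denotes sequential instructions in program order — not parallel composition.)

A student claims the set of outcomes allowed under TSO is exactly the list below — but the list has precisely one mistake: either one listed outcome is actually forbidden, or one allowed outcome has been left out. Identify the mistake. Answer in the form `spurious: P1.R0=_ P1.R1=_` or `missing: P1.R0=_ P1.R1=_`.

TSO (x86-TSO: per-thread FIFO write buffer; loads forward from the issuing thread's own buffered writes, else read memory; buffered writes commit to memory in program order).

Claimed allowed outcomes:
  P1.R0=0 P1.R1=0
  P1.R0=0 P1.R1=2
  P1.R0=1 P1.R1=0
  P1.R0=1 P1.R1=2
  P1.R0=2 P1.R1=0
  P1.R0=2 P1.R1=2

spurious: P1.R0=2 P1.R1=0

outcome vector order: (P1.R0,P1.R1)
TSO (5): 0/0, 0/2, 1/0, 1/2, 2/2
claimed∖TSO = {2/0}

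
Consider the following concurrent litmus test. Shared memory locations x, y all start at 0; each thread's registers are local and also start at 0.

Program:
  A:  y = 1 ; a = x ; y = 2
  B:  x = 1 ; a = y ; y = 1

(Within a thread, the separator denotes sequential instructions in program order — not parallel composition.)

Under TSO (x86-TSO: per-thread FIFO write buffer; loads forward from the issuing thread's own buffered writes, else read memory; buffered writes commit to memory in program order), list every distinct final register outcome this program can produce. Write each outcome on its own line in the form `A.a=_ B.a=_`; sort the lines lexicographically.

A.a=0 B.a=0
A.a=0 B.a=1
A.a=0 B.a=2
A.a=1 B.a=0
A.a=1 B.a=1
A.a=1 B.a=2

outcome vector order: (A.a,B.a)
|TSO outcomes| = 6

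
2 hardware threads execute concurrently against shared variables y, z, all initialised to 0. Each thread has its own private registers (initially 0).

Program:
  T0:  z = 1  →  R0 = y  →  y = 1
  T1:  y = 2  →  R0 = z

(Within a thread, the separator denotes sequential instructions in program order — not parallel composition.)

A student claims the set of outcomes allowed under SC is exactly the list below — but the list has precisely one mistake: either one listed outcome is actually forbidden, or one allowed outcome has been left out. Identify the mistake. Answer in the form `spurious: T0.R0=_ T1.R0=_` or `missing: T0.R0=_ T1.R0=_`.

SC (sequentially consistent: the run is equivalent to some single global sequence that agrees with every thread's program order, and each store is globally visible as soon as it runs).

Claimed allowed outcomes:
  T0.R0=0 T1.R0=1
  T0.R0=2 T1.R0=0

outcome vector order: (T0.R0,T1.R0)
[SC] allowed = {<0 1> <2 0> <2 1>}
SC∖claimed = {<2 1>}

missing: T0.R0=2 T1.R0=1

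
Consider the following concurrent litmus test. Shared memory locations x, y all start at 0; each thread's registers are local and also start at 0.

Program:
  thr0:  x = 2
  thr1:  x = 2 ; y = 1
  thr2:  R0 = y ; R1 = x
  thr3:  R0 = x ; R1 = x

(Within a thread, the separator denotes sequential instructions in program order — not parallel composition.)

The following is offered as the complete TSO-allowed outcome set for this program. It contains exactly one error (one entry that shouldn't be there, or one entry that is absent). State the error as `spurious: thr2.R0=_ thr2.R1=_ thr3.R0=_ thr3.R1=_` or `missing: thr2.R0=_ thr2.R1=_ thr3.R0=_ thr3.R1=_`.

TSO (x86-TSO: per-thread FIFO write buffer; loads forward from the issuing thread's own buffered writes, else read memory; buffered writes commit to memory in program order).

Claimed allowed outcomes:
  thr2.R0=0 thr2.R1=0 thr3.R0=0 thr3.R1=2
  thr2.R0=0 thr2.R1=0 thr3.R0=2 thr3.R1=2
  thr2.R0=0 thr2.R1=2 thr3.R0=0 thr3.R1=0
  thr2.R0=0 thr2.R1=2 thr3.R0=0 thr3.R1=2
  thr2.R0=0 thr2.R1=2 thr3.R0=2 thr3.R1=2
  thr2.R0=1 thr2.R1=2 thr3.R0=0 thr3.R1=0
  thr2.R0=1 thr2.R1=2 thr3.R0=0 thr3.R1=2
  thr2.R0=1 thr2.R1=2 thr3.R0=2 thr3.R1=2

missing: thr2.R0=0 thr2.R1=0 thr3.R0=0 thr3.R1=0

outcome vector order: (thr2.R0,thr2.R1,thr3.R0,thr3.R1)
under TSO → 0000; 0002; 0022; 0200; 0202; 0222; 1200; 1202; 1222
TSO∖claimed = {0000}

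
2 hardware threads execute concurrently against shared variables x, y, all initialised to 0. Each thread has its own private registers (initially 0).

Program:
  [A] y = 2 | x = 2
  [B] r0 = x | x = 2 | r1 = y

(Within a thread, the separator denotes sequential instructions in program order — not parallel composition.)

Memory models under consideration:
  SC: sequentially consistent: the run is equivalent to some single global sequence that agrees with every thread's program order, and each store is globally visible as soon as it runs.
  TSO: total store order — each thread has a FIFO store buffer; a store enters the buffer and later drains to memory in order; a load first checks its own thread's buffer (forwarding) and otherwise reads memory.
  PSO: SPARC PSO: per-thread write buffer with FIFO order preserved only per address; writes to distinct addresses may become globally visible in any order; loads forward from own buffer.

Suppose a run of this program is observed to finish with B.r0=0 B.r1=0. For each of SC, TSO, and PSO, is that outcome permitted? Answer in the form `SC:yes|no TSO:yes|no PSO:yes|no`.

SC:yes TSO:yes PSO:yes

outcome vector order: (B.r0,B.r1)
under SC → (0,0), (0,2), (2,2)
under TSO → (0,0), (0,2), (2,2)
under PSO → (0,0), (0,2), (2,0), (2,2)
target (0,0) ∈ {SC,TSO,PSO}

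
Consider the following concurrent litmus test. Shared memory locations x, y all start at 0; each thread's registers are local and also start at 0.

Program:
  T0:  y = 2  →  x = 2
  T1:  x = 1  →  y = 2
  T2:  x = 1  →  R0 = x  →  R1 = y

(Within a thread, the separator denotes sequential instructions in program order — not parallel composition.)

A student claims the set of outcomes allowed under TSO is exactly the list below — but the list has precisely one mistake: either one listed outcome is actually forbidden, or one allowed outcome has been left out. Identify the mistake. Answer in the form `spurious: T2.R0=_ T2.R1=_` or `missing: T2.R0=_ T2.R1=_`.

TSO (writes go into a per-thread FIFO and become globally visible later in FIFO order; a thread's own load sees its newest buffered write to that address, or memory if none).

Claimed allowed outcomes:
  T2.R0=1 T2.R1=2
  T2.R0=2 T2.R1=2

missing: T2.R0=1 T2.R1=0

outcome vector order: (T2.R0,T2.R1)
under TSO → 10 12 22
TSO∖claimed = {10}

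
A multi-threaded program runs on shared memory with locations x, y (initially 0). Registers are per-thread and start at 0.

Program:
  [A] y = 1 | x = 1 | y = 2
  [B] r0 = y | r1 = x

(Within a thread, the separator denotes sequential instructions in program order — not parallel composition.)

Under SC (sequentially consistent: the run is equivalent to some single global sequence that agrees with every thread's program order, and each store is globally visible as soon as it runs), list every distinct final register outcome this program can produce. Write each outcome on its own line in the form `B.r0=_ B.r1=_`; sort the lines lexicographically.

B.r0=0 B.r1=0
B.r0=0 B.r1=1
B.r0=1 B.r1=0
B.r0=1 B.r1=1
B.r0=2 B.r1=1

outcome vector order: (B.r0,B.r1)
|SC outcomes| = 5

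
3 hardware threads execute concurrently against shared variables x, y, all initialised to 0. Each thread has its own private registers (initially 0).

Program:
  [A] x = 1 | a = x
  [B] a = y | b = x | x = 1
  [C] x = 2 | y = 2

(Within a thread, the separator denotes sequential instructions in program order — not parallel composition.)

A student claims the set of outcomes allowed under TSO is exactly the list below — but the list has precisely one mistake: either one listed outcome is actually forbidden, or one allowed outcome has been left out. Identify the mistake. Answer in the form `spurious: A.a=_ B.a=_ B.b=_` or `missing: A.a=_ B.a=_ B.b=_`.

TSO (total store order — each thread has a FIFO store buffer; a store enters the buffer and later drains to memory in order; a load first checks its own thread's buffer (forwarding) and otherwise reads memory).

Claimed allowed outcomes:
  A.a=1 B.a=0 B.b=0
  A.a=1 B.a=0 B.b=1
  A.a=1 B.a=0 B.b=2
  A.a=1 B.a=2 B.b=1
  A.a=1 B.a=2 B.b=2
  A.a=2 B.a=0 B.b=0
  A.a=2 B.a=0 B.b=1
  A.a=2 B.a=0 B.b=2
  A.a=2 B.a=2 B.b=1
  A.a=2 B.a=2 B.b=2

outcome vector order: (A.a,B.a,B.b)
under TSO → 100, 101, 102, 121, 122, 200, 201, 202, 222
claimed∖TSO = {221}

spurious: A.a=2 B.a=2 B.b=1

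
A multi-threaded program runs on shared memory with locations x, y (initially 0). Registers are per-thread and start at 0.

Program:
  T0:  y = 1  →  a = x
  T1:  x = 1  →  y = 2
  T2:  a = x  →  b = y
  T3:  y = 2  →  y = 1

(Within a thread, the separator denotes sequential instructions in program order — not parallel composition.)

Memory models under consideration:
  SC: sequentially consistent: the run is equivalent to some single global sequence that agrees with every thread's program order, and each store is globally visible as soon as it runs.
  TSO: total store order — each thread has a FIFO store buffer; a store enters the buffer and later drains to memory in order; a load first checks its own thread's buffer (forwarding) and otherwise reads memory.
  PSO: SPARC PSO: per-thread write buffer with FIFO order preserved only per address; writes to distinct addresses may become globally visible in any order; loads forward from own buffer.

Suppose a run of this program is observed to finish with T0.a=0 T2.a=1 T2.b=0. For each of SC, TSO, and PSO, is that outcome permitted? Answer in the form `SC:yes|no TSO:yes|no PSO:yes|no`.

outcome vector order: (T0.a,T2.a,T2.b)
[SC] allowed = {(0,0,0) (0,0,1) (0,0,2) (0,1,1) (0,1,2) (1,0,0) (1,0,1) (1,0,2) (1,1,0) (1,1,1) (1,1,2)}
[TSO] allowed = {(0,0,0) (0,0,1) (0,0,2) (0,1,0) (0,1,1) (0,1,2) (1,0,0) (1,0,1) (1,0,2) (1,1,0) (1,1,1) (1,1,2)}
[PSO] allowed = {(0,0,0) (0,0,1) (0,0,2) (0,1,0) (0,1,1) (0,1,2) (1,0,0) (1,0,1) (1,0,2) (1,1,0) (1,1,1) (1,1,2)}
target (0,1,0) ∈ {TSO,PSO}

SC:no TSO:yes PSO:yes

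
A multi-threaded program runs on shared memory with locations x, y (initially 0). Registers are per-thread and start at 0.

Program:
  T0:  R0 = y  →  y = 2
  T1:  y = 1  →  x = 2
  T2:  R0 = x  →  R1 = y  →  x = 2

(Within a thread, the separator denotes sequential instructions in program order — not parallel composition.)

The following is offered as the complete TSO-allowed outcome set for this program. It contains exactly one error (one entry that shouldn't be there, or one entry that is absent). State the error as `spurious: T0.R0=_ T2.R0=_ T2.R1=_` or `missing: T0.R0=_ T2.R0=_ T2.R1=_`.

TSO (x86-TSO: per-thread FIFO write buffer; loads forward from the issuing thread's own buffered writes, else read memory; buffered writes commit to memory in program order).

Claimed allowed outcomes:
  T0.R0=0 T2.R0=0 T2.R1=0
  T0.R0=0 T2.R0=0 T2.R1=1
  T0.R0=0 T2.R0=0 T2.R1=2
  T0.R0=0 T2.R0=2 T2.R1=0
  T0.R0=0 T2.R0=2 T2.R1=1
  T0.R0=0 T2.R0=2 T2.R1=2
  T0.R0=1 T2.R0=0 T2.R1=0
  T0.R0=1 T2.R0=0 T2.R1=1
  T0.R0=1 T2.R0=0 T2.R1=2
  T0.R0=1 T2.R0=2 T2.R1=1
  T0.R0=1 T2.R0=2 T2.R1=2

outcome vector order: (T0.R0,T2.R0,T2.R1)
[TSO] allowed = {000, 001, 002, 021, 022, 100, 101, 102, 121, 122}
claimed∖TSO = {020}

spurious: T0.R0=0 T2.R0=2 T2.R1=0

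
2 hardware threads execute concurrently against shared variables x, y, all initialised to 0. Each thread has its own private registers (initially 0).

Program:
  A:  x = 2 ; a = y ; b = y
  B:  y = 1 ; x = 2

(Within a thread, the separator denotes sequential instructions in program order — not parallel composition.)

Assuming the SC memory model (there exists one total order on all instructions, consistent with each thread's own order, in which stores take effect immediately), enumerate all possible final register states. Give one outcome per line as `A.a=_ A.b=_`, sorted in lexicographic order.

outcome vector order: (A.a,A.b)
|SC outcomes| = 3

A.a=0 A.b=0
A.a=0 A.b=1
A.a=1 A.b=1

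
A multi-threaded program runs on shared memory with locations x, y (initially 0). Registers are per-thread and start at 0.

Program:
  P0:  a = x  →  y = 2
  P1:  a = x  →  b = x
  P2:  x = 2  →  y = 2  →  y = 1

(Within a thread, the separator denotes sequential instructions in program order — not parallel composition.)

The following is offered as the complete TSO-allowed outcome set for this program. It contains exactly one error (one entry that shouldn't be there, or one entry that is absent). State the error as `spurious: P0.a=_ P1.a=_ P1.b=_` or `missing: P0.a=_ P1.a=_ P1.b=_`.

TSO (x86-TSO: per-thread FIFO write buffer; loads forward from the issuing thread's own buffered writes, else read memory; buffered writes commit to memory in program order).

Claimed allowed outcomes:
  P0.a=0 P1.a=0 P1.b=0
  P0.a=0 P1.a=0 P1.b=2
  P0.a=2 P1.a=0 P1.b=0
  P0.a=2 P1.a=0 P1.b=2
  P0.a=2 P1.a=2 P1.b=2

missing: P0.a=0 P1.a=2 P1.b=2

outcome vector order: (P0.a,P1.a,P1.b)
TSO: 6 outcomes — {(0,0,0); (0,0,2); (0,2,2); (2,0,0); (2,0,2); (2,2,2)}
TSO∖claimed = {(0,2,2)}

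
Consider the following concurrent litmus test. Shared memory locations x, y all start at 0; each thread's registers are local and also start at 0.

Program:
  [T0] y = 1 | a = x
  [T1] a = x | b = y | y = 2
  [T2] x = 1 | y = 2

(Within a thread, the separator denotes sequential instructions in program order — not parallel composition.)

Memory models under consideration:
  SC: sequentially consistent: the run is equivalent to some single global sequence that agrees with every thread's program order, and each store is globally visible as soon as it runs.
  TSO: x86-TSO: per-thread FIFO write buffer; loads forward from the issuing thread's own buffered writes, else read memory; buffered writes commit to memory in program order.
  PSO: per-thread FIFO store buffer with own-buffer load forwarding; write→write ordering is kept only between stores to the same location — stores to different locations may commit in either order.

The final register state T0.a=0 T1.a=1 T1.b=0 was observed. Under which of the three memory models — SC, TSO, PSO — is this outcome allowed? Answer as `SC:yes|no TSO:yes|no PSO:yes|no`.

SC:no TSO:yes PSO:yes

outcome vector order: (T0.a,T1.a,T1.b)
under SC → 000; 001; 002; 011; 012; 100; 101; 102; 110; 111; 112
under TSO → 000; 001; 002; 010; 011; 012; 100; 101; 102; 110; 111; 112
under PSO → 000; 001; 002; 010; 011; 012; 100; 101; 102; 110; 111; 112
target 010 ∈ {TSO,PSO}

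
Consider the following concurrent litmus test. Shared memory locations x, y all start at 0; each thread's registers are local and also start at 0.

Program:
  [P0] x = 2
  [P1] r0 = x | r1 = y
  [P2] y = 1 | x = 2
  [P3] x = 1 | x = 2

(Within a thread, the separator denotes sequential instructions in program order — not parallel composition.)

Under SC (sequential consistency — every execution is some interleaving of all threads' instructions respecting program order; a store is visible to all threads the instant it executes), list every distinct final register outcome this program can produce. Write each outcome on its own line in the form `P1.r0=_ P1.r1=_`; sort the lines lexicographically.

outcome vector order: (P1.r0,P1.r1)
|SC outcomes| = 6

P1.r0=0 P1.r1=0
P1.r0=0 P1.r1=1
P1.r0=1 P1.r1=0
P1.r0=1 P1.r1=1
P1.r0=2 P1.r1=0
P1.r0=2 P1.r1=1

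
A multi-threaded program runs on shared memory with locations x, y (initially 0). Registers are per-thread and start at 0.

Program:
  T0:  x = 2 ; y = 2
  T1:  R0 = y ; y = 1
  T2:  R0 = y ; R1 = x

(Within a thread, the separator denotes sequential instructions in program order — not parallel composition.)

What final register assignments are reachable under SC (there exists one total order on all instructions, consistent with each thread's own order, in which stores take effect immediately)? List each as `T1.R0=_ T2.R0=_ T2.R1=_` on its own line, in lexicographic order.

T1.R0=0 T2.R0=0 T2.R1=0
T1.R0=0 T2.R0=0 T2.R1=2
T1.R0=0 T2.R0=1 T2.R1=0
T1.R0=0 T2.R0=1 T2.R1=2
T1.R0=0 T2.R0=2 T2.R1=2
T1.R0=2 T2.R0=0 T2.R1=0
T1.R0=2 T2.R0=0 T2.R1=2
T1.R0=2 T2.R0=1 T2.R1=2
T1.R0=2 T2.R0=2 T2.R1=2

outcome vector order: (T1.R0,T2.R0,T2.R1)
|SC outcomes| = 9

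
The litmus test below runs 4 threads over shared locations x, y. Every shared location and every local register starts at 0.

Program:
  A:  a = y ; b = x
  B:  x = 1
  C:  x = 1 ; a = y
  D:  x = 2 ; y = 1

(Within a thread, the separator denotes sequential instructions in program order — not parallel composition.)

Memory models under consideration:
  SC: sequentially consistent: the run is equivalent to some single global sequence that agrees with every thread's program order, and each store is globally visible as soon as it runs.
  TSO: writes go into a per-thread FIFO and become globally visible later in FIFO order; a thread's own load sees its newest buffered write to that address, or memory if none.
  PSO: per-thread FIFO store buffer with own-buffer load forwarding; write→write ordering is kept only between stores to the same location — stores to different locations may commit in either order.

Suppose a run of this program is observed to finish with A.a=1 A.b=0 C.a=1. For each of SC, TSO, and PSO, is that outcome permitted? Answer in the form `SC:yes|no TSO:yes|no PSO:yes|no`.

outcome vector order: (A.a,A.b,C.a)
SC (10): <0 0 0>; <0 0 1>; <0 1 0>; <0 1 1>; <0 2 0>; <0 2 1>; <1 1 0>; <1 1 1>; <1 2 0>; <1 2 1>
TSO (10): <0 0 0>; <0 0 1>; <0 1 0>; <0 1 1>; <0 2 0>; <0 2 1>; <1 1 0>; <1 1 1>; <1 2 0>; <1 2 1>
PSO (12): <0 0 0>; <0 0 1>; <0 1 0>; <0 1 1>; <0 2 0>; <0 2 1>; <1 0 0>; <1 0 1>; <1 1 0>; <1 1 1>; <1 2 0>; <1 2 1>
target <1 0 1> ∈ {PSO}

SC:no TSO:no PSO:yes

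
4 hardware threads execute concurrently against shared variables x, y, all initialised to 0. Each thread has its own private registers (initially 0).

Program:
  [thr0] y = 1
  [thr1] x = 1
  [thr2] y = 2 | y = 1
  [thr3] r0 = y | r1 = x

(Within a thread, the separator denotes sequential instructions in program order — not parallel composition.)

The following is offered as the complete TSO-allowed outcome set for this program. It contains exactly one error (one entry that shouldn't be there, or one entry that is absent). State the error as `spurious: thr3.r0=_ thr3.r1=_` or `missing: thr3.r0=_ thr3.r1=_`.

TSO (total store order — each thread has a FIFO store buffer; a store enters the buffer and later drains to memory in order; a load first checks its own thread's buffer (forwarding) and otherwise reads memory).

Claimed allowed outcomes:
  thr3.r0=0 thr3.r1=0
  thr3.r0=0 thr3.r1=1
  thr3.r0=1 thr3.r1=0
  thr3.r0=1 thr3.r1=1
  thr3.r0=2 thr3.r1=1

missing: thr3.r0=2 thr3.r1=0

outcome vector order: (thr3.r0,thr3.r1)
under TSO → <0 0> <0 1> <1 0> <1 1> <2 0> <2 1>
TSO∖claimed = {<2 0>}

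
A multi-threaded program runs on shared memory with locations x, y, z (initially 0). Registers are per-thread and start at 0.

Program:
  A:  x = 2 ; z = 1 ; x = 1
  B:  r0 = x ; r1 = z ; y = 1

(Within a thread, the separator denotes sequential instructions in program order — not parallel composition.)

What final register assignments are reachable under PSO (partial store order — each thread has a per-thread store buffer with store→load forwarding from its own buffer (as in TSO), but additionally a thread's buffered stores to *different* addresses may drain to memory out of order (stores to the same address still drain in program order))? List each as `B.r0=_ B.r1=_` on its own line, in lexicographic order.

B.r0=0 B.r1=0
B.r0=0 B.r1=1
B.r0=1 B.r1=0
B.r0=1 B.r1=1
B.r0=2 B.r1=0
B.r0=2 B.r1=1

outcome vector order: (B.r0,B.r1)
|PSO outcomes| = 6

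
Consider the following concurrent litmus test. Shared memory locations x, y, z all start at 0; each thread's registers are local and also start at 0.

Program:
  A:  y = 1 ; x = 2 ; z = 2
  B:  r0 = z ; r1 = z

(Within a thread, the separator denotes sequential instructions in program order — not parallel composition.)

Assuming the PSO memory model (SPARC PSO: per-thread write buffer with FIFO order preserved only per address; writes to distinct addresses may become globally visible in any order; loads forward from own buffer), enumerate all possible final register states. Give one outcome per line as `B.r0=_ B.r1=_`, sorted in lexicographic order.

B.r0=0 B.r1=0
B.r0=0 B.r1=2
B.r0=2 B.r1=2

outcome vector order: (B.r0,B.r1)
|PSO outcomes| = 3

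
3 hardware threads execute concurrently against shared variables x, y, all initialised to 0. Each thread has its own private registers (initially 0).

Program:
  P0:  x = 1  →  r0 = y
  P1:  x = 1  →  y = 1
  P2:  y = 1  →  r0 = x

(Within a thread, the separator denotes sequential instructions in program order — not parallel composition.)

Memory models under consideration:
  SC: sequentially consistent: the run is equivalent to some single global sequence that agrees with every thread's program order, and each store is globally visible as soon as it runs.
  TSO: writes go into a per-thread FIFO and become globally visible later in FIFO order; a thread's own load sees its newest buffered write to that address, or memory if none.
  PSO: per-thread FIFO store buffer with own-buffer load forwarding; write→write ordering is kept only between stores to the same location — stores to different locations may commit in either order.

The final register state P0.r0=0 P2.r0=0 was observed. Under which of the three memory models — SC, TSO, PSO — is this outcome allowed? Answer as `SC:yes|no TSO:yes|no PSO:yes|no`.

outcome vector order: (P0.r0,P2.r0)
SC: 3 outcomes — {(0,1) (1,0) (1,1)}
TSO: 4 outcomes — {(0,0) (0,1) (1,0) (1,1)}
PSO: 4 outcomes — {(0,0) (0,1) (1,0) (1,1)}
target (0,0) ∈ {TSO,PSO}

SC:no TSO:yes PSO:yes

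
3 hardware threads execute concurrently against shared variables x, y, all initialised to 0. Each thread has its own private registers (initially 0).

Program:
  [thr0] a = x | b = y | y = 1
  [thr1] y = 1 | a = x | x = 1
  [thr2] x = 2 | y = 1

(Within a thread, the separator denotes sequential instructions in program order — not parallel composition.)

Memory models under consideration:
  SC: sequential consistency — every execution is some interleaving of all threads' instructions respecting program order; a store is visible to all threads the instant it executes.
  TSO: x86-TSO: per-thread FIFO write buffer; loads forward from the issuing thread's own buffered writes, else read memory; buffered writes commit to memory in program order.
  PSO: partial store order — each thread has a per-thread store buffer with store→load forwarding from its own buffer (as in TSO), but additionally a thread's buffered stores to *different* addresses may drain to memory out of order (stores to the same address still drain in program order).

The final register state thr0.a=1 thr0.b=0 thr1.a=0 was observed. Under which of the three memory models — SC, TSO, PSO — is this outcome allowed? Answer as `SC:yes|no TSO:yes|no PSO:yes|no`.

outcome vector order: (thr0.a,thr0.b,thr1.a)
SC (9): 0/0/0 0/0/2 0/1/0 0/1/2 1/1/0 1/1/2 2/0/2 2/1/0 2/1/2
TSO (10): 0/0/0 0/0/2 0/1/0 0/1/2 1/1/0 1/1/2 2/0/0 2/0/2 2/1/0 2/1/2
PSO (12): 0/0/0 0/0/2 0/1/0 0/1/2 1/0/0 1/0/2 1/1/0 1/1/2 2/0/0 2/0/2 2/1/0 2/1/2
target 1/0/0 ∈ {PSO}

SC:no TSO:no PSO:yes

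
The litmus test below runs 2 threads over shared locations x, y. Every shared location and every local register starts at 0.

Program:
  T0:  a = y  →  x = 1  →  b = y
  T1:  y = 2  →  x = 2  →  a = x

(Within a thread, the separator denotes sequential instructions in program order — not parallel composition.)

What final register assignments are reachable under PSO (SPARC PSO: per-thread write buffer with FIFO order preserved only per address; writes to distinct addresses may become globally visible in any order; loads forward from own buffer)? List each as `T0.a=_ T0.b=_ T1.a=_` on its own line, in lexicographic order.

outcome vector order: (T0.a,T0.b,T1.a)
|PSO outcomes| = 6

T0.a=0 T0.b=0 T1.a=1
T0.a=0 T0.b=0 T1.a=2
T0.a=0 T0.b=2 T1.a=1
T0.a=0 T0.b=2 T1.a=2
T0.a=2 T0.b=2 T1.a=1
T0.a=2 T0.b=2 T1.a=2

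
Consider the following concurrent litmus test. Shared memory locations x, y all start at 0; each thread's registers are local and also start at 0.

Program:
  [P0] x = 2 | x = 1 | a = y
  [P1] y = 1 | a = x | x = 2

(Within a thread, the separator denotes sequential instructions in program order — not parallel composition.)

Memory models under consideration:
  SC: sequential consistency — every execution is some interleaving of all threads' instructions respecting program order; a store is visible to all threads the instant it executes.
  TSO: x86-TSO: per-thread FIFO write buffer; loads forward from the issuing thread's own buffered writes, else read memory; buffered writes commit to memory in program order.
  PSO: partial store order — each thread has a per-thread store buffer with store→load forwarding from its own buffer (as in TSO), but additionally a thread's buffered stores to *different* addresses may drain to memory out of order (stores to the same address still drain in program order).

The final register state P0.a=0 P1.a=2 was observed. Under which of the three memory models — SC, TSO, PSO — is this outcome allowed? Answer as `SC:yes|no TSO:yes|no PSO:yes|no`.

SC:no TSO:yes PSO:yes

outcome vector order: (P0.a,P1.a)
under SC → <0 1>; <1 0>; <1 1>; <1 2>
under TSO → <0 0>; <0 1>; <0 2>; <1 0>; <1 1>; <1 2>
under PSO → <0 0>; <0 1>; <0 2>; <1 0>; <1 1>; <1 2>
target <0 2> ∈ {TSO,PSO}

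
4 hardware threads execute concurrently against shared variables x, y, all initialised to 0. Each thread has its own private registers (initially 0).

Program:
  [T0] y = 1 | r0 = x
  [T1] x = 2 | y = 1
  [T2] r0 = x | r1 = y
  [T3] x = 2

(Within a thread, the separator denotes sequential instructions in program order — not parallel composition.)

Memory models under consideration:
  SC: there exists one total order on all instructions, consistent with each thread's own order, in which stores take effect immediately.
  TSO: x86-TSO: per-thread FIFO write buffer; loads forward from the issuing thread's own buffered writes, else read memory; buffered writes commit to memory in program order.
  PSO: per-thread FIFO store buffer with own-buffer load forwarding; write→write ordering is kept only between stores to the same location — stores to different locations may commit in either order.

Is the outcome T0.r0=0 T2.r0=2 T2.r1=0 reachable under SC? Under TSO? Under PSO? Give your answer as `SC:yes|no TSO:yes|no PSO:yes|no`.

SC:no TSO:yes PSO:yes

outcome vector order: (T0.r0,T2.r0,T2.r1)
SC (7): (0,0,0); (0,0,1); (0,2,1); (2,0,0); (2,0,1); (2,2,0); (2,2,1)
TSO (8): (0,0,0); (0,0,1); (0,2,0); (0,2,1); (2,0,0); (2,0,1); (2,2,0); (2,2,1)
PSO (8): (0,0,0); (0,0,1); (0,2,0); (0,2,1); (2,0,0); (2,0,1); (2,2,0); (2,2,1)
target (0,2,0) ∈ {TSO,PSO}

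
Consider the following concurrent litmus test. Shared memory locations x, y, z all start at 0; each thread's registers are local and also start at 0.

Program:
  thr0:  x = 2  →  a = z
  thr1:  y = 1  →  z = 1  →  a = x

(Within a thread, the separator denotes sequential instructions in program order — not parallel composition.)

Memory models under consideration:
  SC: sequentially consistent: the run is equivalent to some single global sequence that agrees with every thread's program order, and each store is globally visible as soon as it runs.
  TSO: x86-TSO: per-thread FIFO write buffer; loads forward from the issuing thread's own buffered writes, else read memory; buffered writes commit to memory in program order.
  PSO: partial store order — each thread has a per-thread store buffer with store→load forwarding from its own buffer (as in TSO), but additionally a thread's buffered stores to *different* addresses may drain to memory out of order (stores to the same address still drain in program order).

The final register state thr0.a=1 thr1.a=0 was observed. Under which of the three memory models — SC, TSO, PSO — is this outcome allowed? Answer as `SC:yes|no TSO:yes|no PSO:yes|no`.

outcome vector order: (thr0.a,thr1.a)
[SC] allowed = {<0 2>; <1 0>; <1 2>}
[TSO] allowed = {<0 0>; <0 2>; <1 0>; <1 2>}
[PSO] allowed = {<0 0>; <0 2>; <1 0>; <1 2>}
target <1 0> ∈ {SC,TSO,PSO}

SC:yes TSO:yes PSO:yes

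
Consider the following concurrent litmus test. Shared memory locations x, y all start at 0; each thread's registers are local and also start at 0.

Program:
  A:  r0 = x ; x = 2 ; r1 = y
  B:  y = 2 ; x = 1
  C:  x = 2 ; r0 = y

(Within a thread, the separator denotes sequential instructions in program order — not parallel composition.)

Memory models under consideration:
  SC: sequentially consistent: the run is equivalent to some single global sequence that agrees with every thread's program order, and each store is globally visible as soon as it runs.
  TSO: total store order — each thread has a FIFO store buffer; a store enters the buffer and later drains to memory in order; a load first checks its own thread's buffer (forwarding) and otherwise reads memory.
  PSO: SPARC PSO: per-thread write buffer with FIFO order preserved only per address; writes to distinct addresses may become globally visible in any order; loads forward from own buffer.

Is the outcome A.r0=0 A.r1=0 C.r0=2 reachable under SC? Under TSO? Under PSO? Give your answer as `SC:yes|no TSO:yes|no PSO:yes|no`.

outcome vector order: (A.r0,A.r1,C.r0)
SC (10): (0,0,0) (0,0,2) (0,2,0) (0,2,2) (1,2,0) (1,2,2) (2,0,0) (2,0,2) (2,2,0) (2,2,2)
TSO (10): (0,0,0) (0,0,2) (0,2,0) (0,2,2) (1,2,0) (1,2,2) (2,0,0) (2,0,2) (2,2,0) (2,2,2)
PSO (12): (0,0,0) (0,0,2) (0,2,0) (0,2,2) (1,0,0) (1,0,2) (1,2,0) (1,2,2) (2,0,0) (2,0,2) (2,2,0) (2,2,2)
target (0,0,2) ∈ {SC,TSO,PSO}

SC:yes TSO:yes PSO:yes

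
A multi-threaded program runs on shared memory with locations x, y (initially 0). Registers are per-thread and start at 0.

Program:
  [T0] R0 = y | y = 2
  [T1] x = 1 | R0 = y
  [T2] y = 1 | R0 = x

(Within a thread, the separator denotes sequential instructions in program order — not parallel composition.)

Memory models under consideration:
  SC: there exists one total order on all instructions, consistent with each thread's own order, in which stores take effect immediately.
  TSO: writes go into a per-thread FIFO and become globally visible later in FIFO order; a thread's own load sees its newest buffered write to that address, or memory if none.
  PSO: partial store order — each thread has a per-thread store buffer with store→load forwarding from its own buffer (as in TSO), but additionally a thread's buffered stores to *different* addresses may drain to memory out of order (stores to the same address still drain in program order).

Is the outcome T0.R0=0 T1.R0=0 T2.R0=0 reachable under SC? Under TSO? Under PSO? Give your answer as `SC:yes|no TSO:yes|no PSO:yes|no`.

SC:no TSO:yes PSO:yes

outcome vector order: (T0.R0,T1.R0,T2.R0)
SC: 10 outcomes — {<0 0 1> <0 1 0> <0 1 1> <0 2 0> <0 2 1> <1 0 1> <1 1 0> <1 1 1> <1 2 0> <1 2 1>}
TSO: 12 outcomes — {<0 0 0> <0 0 1> <0 1 0> <0 1 1> <0 2 0> <0 2 1> <1 0 0> <1 0 1> <1 1 0> <1 1 1> <1 2 0> <1 2 1>}
PSO: 12 outcomes — {<0 0 0> <0 0 1> <0 1 0> <0 1 1> <0 2 0> <0 2 1> <1 0 0> <1 0 1> <1 1 0> <1 1 1> <1 2 0> <1 2 1>}
target <0 0 0> ∈ {TSO,PSO}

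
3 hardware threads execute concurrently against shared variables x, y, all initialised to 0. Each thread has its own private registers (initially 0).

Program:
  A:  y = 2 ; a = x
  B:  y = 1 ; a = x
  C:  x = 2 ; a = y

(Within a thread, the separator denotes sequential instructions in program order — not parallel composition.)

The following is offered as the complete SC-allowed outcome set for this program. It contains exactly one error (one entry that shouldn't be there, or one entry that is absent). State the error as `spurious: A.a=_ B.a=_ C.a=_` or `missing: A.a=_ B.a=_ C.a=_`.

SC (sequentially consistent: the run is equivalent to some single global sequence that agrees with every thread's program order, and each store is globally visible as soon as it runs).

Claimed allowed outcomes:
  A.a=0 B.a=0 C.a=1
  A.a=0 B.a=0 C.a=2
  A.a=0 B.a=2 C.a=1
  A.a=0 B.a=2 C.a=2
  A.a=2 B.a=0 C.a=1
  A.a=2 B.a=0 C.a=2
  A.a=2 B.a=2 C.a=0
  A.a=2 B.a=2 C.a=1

missing: A.a=2 B.a=2 C.a=2

outcome vector order: (A.a,B.a,C.a)
[SC] allowed = {0/0/1 0/0/2 0/2/1 0/2/2 2/0/1 2/0/2 2/2/0 2/2/1 2/2/2}
SC∖claimed = {2/2/2}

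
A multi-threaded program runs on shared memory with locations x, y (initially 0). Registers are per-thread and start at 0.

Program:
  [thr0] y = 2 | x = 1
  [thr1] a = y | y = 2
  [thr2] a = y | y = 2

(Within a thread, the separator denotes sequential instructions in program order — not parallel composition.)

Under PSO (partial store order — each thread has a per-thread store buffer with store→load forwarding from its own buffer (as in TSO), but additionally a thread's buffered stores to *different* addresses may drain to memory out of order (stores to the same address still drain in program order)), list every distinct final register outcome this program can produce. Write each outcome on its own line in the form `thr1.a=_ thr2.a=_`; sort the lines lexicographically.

outcome vector order: (thr1.a,thr2.a)
|PSO outcomes| = 4

thr1.a=0 thr2.a=0
thr1.a=0 thr2.a=2
thr1.a=2 thr2.a=0
thr1.a=2 thr2.a=2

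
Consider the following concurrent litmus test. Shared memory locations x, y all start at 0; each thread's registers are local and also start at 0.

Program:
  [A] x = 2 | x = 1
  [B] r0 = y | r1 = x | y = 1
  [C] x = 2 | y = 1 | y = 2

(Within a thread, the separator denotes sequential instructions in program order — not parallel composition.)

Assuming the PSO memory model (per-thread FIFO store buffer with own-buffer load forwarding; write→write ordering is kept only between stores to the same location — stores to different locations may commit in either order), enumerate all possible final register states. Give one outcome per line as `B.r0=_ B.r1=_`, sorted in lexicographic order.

B.r0=0 B.r1=0
B.r0=0 B.r1=1
B.r0=0 B.r1=2
B.r0=1 B.r1=0
B.r0=1 B.r1=1
B.r0=1 B.r1=2
B.r0=2 B.r1=0
B.r0=2 B.r1=1
B.r0=2 B.r1=2

outcome vector order: (B.r0,B.r1)
|PSO outcomes| = 9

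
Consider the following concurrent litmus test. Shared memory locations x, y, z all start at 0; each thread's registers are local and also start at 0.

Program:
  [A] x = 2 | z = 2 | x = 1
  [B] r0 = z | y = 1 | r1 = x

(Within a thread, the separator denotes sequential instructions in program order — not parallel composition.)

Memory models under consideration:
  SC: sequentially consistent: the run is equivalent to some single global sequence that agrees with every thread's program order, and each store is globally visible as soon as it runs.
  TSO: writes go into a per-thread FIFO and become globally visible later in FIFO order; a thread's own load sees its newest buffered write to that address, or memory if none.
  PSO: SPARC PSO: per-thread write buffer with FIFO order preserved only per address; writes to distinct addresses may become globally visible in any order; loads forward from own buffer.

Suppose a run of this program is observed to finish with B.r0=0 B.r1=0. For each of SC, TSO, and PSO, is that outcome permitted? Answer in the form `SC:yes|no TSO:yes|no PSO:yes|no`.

outcome vector order: (B.r0,B.r1)
[SC] allowed = {(0,0), (0,1), (0,2), (2,1), (2,2)}
[TSO] allowed = {(0,0), (0,1), (0,2), (2,1), (2,2)}
[PSO] allowed = {(0,0), (0,1), (0,2), (2,0), (2,1), (2,2)}
target (0,0) ∈ {SC,TSO,PSO}

SC:yes TSO:yes PSO:yes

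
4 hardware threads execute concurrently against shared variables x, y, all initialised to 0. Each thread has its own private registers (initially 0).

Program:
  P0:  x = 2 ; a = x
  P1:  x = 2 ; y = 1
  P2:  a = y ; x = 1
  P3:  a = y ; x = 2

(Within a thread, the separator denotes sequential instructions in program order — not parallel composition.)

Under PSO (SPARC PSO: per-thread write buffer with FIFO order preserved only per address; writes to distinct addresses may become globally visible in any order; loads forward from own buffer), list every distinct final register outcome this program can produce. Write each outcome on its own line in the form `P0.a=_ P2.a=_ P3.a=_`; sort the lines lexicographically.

P0.a=1 P2.a=0 P3.a=0
P0.a=1 P2.a=0 P3.a=1
P0.a=1 P2.a=1 P3.a=0
P0.a=1 P2.a=1 P3.a=1
P0.a=2 P2.a=0 P3.a=0
P0.a=2 P2.a=0 P3.a=1
P0.a=2 P2.a=1 P3.a=0
P0.a=2 P2.a=1 P3.a=1

outcome vector order: (P0.a,P2.a,P3.a)
|PSO outcomes| = 8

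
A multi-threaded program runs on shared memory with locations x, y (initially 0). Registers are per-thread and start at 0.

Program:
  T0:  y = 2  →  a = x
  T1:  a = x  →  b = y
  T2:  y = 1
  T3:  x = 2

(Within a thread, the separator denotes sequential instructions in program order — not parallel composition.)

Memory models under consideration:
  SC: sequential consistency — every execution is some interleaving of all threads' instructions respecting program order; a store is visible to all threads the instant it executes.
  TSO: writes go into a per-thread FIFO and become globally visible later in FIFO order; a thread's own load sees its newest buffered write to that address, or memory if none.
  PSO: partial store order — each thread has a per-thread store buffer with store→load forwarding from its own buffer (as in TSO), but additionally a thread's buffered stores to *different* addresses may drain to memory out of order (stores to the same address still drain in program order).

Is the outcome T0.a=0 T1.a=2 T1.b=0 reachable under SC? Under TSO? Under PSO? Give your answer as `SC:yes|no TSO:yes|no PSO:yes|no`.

outcome vector order: (T0.a,T1.a,T1.b)
[SC] allowed = {0/0/0; 0/0/1; 0/0/2; 0/2/1; 0/2/2; 2/0/0; 2/0/1; 2/0/2; 2/2/0; 2/2/1; 2/2/2}
[TSO] allowed = {0/0/0; 0/0/1; 0/0/2; 0/2/0; 0/2/1; 0/2/2; 2/0/0; 2/0/1; 2/0/2; 2/2/0; 2/2/1; 2/2/2}
[PSO] allowed = {0/0/0; 0/0/1; 0/0/2; 0/2/0; 0/2/1; 0/2/2; 2/0/0; 2/0/1; 2/0/2; 2/2/0; 2/2/1; 2/2/2}
target 0/2/0 ∈ {TSO,PSO}

SC:no TSO:yes PSO:yes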